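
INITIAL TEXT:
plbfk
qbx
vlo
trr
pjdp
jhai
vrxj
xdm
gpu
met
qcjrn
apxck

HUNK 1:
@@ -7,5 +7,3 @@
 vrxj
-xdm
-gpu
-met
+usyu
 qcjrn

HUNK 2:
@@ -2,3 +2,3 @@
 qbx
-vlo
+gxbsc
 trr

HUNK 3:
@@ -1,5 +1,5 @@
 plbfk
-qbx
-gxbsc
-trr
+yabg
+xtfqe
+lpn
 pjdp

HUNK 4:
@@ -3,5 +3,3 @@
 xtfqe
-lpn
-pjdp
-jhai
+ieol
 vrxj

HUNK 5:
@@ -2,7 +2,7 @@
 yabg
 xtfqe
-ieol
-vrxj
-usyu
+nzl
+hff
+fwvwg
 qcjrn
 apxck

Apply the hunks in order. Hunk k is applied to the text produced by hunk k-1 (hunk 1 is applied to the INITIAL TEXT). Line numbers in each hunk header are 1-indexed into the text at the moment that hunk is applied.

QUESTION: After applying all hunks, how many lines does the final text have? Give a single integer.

Answer: 8

Derivation:
Hunk 1: at line 7 remove [xdm,gpu,met] add [usyu] -> 10 lines: plbfk qbx vlo trr pjdp jhai vrxj usyu qcjrn apxck
Hunk 2: at line 2 remove [vlo] add [gxbsc] -> 10 lines: plbfk qbx gxbsc trr pjdp jhai vrxj usyu qcjrn apxck
Hunk 3: at line 1 remove [qbx,gxbsc,trr] add [yabg,xtfqe,lpn] -> 10 lines: plbfk yabg xtfqe lpn pjdp jhai vrxj usyu qcjrn apxck
Hunk 4: at line 3 remove [lpn,pjdp,jhai] add [ieol] -> 8 lines: plbfk yabg xtfqe ieol vrxj usyu qcjrn apxck
Hunk 5: at line 2 remove [ieol,vrxj,usyu] add [nzl,hff,fwvwg] -> 8 lines: plbfk yabg xtfqe nzl hff fwvwg qcjrn apxck
Final line count: 8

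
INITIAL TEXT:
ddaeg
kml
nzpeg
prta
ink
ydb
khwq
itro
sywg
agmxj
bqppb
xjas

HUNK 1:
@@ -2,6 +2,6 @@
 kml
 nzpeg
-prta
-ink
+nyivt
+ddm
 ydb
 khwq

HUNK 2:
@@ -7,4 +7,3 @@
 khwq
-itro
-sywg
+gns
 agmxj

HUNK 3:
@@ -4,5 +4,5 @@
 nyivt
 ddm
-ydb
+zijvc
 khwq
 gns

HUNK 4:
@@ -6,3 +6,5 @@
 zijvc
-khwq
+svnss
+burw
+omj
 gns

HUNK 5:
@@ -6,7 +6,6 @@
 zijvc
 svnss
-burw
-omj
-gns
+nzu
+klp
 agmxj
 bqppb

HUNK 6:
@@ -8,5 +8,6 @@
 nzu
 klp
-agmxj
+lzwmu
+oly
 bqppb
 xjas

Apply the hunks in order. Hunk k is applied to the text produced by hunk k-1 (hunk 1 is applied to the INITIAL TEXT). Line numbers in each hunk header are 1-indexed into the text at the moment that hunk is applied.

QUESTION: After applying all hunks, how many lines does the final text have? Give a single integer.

Answer: 13

Derivation:
Hunk 1: at line 2 remove [prta,ink] add [nyivt,ddm] -> 12 lines: ddaeg kml nzpeg nyivt ddm ydb khwq itro sywg agmxj bqppb xjas
Hunk 2: at line 7 remove [itro,sywg] add [gns] -> 11 lines: ddaeg kml nzpeg nyivt ddm ydb khwq gns agmxj bqppb xjas
Hunk 3: at line 4 remove [ydb] add [zijvc] -> 11 lines: ddaeg kml nzpeg nyivt ddm zijvc khwq gns agmxj bqppb xjas
Hunk 4: at line 6 remove [khwq] add [svnss,burw,omj] -> 13 lines: ddaeg kml nzpeg nyivt ddm zijvc svnss burw omj gns agmxj bqppb xjas
Hunk 5: at line 6 remove [burw,omj,gns] add [nzu,klp] -> 12 lines: ddaeg kml nzpeg nyivt ddm zijvc svnss nzu klp agmxj bqppb xjas
Hunk 6: at line 8 remove [agmxj] add [lzwmu,oly] -> 13 lines: ddaeg kml nzpeg nyivt ddm zijvc svnss nzu klp lzwmu oly bqppb xjas
Final line count: 13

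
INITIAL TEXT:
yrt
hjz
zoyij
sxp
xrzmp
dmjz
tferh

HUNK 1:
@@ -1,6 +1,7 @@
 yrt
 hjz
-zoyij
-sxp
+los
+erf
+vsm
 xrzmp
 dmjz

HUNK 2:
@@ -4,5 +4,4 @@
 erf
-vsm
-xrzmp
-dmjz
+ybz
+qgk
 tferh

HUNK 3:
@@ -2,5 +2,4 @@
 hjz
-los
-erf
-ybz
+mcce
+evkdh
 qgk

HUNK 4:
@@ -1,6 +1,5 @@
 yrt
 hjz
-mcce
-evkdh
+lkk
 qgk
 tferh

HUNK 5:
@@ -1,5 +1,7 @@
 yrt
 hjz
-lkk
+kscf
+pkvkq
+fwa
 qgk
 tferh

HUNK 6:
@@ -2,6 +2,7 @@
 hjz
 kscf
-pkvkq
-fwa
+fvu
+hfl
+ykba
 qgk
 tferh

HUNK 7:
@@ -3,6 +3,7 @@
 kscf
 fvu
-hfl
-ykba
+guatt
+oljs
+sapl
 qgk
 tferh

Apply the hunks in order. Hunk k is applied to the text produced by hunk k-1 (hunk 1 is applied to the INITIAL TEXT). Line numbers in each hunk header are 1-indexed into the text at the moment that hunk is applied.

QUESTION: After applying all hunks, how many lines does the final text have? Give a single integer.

Answer: 9

Derivation:
Hunk 1: at line 1 remove [zoyij,sxp] add [los,erf,vsm] -> 8 lines: yrt hjz los erf vsm xrzmp dmjz tferh
Hunk 2: at line 4 remove [vsm,xrzmp,dmjz] add [ybz,qgk] -> 7 lines: yrt hjz los erf ybz qgk tferh
Hunk 3: at line 2 remove [los,erf,ybz] add [mcce,evkdh] -> 6 lines: yrt hjz mcce evkdh qgk tferh
Hunk 4: at line 1 remove [mcce,evkdh] add [lkk] -> 5 lines: yrt hjz lkk qgk tferh
Hunk 5: at line 1 remove [lkk] add [kscf,pkvkq,fwa] -> 7 lines: yrt hjz kscf pkvkq fwa qgk tferh
Hunk 6: at line 2 remove [pkvkq,fwa] add [fvu,hfl,ykba] -> 8 lines: yrt hjz kscf fvu hfl ykba qgk tferh
Hunk 7: at line 3 remove [hfl,ykba] add [guatt,oljs,sapl] -> 9 lines: yrt hjz kscf fvu guatt oljs sapl qgk tferh
Final line count: 9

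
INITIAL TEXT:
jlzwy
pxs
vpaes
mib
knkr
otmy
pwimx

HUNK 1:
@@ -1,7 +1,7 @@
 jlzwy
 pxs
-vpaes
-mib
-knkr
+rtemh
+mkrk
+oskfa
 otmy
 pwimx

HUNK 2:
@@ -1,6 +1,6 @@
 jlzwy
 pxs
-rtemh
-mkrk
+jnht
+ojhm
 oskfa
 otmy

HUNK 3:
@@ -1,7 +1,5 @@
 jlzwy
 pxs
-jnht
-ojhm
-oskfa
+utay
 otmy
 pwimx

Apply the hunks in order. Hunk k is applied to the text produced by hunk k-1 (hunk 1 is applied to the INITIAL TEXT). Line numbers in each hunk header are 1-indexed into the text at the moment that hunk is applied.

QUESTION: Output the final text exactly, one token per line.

Answer: jlzwy
pxs
utay
otmy
pwimx

Derivation:
Hunk 1: at line 1 remove [vpaes,mib,knkr] add [rtemh,mkrk,oskfa] -> 7 lines: jlzwy pxs rtemh mkrk oskfa otmy pwimx
Hunk 2: at line 1 remove [rtemh,mkrk] add [jnht,ojhm] -> 7 lines: jlzwy pxs jnht ojhm oskfa otmy pwimx
Hunk 3: at line 1 remove [jnht,ojhm,oskfa] add [utay] -> 5 lines: jlzwy pxs utay otmy pwimx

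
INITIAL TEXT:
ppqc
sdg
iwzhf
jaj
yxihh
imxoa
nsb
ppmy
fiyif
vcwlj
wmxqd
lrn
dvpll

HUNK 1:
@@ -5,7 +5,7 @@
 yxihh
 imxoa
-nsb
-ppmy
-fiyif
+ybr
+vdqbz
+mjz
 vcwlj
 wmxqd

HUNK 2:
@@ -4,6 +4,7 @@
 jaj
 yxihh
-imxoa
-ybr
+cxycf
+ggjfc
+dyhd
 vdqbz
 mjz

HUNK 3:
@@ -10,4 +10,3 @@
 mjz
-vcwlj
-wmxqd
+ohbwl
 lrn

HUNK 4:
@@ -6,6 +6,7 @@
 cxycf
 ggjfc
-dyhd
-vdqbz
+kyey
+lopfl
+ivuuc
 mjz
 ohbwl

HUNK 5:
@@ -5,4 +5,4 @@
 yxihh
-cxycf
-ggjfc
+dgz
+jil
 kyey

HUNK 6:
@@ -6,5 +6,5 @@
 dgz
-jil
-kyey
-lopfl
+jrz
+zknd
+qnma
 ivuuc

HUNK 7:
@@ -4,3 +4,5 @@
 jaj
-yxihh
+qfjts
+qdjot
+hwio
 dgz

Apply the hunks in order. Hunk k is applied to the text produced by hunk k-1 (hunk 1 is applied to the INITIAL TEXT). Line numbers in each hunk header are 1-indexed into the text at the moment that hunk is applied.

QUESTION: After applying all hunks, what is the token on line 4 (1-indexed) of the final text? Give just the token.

Answer: jaj

Derivation:
Hunk 1: at line 5 remove [nsb,ppmy,fiyif] add [ybr,vdqbz,mjz] -> 13 lines: ppqc sdg iwzhf jaj yxihh imxoa ybr vdqbz mjz vcwlj wmxqd lrn dvpll
Hunk 2: at line 4 remove [imxoa,ybr] add [cxycf,ggjfc,dyhd] -> 14 lines: ppqc sdg iwzhf jaj yxihh cxycf ggjfc dyhd vdqbz mjz vcwlj wmxqd lrn dvpll
Hunk 3: at line 10 remove [vcwlj,wmxqd] add [ohbwl] -> 13 lines: ppqc sdg iwzhf jaj yxihh cxycf ggjfc dyhd vdqbz mjz ohbwl lrn dvpll
Hunk 4: at line 6 remove [dyhd,vdqbz] add [kyey,lopfl,ivuuc] -> 14 lines: ppqc sdg iwzhf jaj yxihh cxycf ggjfc kyey lopfl ivuuc mjz ohbwl lrn dvpll
Hunk 5: at line 5 remove [cxycf,ggjfc] add [dgz,jil] -> 14 lines: ppqc sdg iwzhf jaj yxihh dgz jil kyey lopfl ivuuc mjz ohbwl lrn dvpll
Hunk 6: at line 6 remove [jil,kyey,lopfl] add [jrz,zknd,qnma] -> 14 lines: ppqc sdg iwzhf jaj yxihh dgz jrz zknd qnma ivuuc mjz ohbwl lrn dvpll
Hunk 7: at line 4 remove [yxihh] add [qfjts,qdjot,hwio] -> 16 lines: ppqc sdg iwzhf jaj qfjts qdjot hwio dgz jrz zknd qnma ivuuc mjz ohbwl lrn dvpll
Final line 4: jaj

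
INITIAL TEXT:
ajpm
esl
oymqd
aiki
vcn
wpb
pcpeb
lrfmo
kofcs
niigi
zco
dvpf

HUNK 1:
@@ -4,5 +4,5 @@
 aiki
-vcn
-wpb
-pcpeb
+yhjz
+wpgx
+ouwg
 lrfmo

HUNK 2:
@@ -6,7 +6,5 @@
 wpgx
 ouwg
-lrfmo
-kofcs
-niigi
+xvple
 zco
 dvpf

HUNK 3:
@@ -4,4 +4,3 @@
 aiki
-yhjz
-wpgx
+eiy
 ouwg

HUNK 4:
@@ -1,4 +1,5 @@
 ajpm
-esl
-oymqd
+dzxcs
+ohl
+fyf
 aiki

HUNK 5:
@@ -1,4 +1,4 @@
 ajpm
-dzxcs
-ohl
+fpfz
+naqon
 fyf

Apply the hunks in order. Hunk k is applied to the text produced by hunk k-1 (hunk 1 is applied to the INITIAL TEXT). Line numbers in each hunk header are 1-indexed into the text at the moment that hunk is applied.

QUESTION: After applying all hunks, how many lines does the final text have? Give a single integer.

Answer: 10

Derivation:
Hunk 1: at line 4 remove [vcn,wpb,pcpeb] add [yhjz,wpgx,ouwg] -> 12 lines: ajpm esl oymqd aiki yhjz wpgx ouwg lrfmo kofcs niigi zco dvpf
Hunk 2: at line 6 remove [lrfmo,kofcs,niigi] add [xvple] -> 10 lines: ajpm esl oymqd aiki yhjz wpgx ouwg xvple zco dvpf
Hunk 3: at line 4 remove [yhjz,wpgx] add [eiy] -> 9 lines: ajpm esl oymqd aiki eiy ouwg xvple zco dvpf
Hunk 4: at line 1 remove [esl,oymqd] add [dzxcs,ohl,fyf] -> 10 lines: ajpm dzxcs ohl fyf aiki eiy ouwg xvple zco dvpf
Hunk 5: at line 1 remove [dzxcs,ohl] add [fpfz,naqon] -> 10 lines: ajpm fpfz naqon fyf aiki eiy ouwg xvple zco dvpf
Final line count: 10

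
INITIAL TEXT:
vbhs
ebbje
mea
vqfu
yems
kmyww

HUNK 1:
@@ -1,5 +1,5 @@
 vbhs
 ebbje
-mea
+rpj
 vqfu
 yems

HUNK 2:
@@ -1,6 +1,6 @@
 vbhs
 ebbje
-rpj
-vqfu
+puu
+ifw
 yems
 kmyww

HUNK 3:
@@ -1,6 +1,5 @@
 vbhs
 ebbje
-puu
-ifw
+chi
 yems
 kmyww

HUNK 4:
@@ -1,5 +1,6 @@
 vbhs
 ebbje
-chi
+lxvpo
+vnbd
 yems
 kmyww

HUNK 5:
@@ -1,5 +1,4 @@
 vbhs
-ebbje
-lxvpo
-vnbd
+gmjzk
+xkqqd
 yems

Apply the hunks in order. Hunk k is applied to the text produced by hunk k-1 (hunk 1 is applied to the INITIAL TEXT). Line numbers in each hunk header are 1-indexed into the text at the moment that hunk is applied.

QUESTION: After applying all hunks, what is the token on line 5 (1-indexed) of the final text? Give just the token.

Hunk 1: at line 1 remove [mea] add [rpj] -> 6 lines: vbhs ebbje rpj vqfu yems kmyww
Hunk 2: at line 1 remove [rpj,vqfu] add [puu,ifw] -> 6 lines: vbhs ebbje puu ifw yems kmyww
Hunk 3: at line 1 remove [puu,ifw] add [chi] -> 5 lines: vbhs ebbje chi yems kmyww
Hunk 4: at line 1 remove [chi] add [lxvpo,vnbd] -> 6 lines: vbhs ebbje lxvpo vnbd yems kmyww
Hunk 5: at line 1 remove [ebbje,lxvpo,vnbd] add [gmjzk,xkqqd] -> 5 lines: vbhs gmjzk xkqqd yems kmyww
Final line 5: kmyww

Answer: kmyww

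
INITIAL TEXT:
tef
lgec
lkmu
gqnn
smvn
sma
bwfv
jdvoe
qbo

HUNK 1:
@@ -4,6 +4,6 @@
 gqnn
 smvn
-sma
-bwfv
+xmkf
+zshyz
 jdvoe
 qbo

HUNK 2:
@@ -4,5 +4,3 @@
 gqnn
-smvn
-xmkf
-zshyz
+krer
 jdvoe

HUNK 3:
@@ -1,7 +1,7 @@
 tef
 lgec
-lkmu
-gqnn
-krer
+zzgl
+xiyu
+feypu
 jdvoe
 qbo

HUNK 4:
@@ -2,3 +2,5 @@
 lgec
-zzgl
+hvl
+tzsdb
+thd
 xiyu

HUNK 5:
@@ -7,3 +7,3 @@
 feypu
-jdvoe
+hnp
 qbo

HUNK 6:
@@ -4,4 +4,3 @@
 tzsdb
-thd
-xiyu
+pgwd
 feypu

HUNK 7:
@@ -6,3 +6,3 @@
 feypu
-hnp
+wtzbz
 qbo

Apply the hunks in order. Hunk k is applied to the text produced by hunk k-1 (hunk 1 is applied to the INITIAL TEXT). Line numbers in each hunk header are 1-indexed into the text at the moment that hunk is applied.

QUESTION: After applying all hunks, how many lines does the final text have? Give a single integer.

Hunk 1: at line 4 remove [sma,bwfv] add [xmkf,zshyz] -> 9 lines: tef lgec lkmu gqnn smvn xmkf zshyz jdvoe qbo
Hunk 2: at line 4 remove [smvn,xmkf,zshyz] add [krer] -> 7 lines: tef lgec lkmu gqnn krer jdvoe qbo
Hunk 3: at line 1 remove [lkmu,gqnn,krer] add [zzgl,xiyu,feypu] -> 7 lines: tef lgec zzgl xiyu feypu jdvoe qbo
Hunk 4: at line 2 remove [zzgl] add [hvl,tzsdb,thd] -> 9 lines: tef lgec hvl tzsdb thd xiyu feypu jdvoe qbo
Hunk 5: at line 7 remove [jdvoe] add [hnp] -> 9 lines: tef lgec hvl tzsdb thd xiyu feypu hnp qbo
Hunk 6: at line 4 remove [thd,xiyu] add [pgwd] -> 8 lines: tef lgec hvl tzsdb pgwd feypu hnp qbo
Hunk 7: at line 6 remove [hnp] add [wtzbz] -> 8 lines: tef lgec hvl tzsdb pgwd feypu wtzbz qbo
Final line count: 8

Answer: 8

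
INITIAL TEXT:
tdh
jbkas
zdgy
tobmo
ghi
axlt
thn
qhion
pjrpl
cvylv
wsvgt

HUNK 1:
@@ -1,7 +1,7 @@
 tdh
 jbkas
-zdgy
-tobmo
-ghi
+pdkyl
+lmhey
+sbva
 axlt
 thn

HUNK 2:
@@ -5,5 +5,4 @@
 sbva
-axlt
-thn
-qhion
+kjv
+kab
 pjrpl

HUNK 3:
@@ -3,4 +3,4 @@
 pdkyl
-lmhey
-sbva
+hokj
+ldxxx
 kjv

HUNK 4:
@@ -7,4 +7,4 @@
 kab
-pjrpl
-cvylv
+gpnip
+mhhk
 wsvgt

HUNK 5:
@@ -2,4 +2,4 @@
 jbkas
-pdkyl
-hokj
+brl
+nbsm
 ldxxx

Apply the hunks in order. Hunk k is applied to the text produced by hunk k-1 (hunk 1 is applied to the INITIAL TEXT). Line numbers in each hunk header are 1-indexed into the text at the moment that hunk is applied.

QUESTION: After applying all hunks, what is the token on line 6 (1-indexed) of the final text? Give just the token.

Answer: kjv

Derivation:
Hunk 1: at line 1 remove [zdgy,tobmo,ghi] add [pdkyl,lmhey,sbva] -> 11 lines: tdh jbkas pdkyl lmhey sbva axlt thn qhion pjrpl cvylv wsvgt
Hunk 2: at line 5 remove [axlt,thn,qhion] add [kjv,kab] -> 10 lines: tdh jbkas pdkyl lmhey sbva kjv kab pjrpl cvylv wsvgt
Hunk 3: at line 3 remove [lmhey,sbva] add [hokj,ldxxx] -> 10 lines: tdh jbkas pdkyl hokj ldxxx kjv kab pjrpl cvylv wsvgt
Hunk 4: at line 7 remove [pjrpl,cvylv] add [gpnip,mhhk] -> 10 lines: tdh jbkas pdkyl hokj ldxxx kjv kab gpnip mhhk wsvgt
Hunk 5: at line 2 remove [pdkyl,hokj] add [brl,nbsm] -> 10 lines: tdh jbkas brl nbsm ldxxx kjv kab gpnip mhhk wsvgt
Final line 6: kjv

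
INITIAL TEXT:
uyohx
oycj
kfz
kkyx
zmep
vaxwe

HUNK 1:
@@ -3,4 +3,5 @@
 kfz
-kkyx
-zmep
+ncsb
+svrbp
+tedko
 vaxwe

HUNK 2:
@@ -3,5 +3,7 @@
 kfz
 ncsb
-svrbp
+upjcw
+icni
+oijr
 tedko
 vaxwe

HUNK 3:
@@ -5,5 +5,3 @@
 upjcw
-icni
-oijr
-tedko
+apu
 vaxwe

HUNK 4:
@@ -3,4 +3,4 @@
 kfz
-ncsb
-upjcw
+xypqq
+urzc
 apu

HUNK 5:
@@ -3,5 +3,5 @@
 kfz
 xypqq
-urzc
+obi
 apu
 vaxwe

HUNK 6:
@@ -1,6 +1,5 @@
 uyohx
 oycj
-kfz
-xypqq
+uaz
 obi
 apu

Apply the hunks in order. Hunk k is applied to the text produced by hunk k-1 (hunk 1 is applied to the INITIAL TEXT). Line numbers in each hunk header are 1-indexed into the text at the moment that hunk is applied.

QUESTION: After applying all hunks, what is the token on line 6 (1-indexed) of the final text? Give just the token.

Hunk 1: at line 3 remove [kkyx,zmep] add [ncsb,svrbp,tedko] -> 7 lines: uyohx oycj kfz ncsb svrbp tedko vaxwe
Hunk 2: at line 3 remove [svrbp] add [upjcw,icni,oijr] -> 9 lines: uyohx oycj kfz ncsb upjcw icni oijr tedko vaxwe
Hunk 3: at line 5 remove [icni,oijr,tedko] add [apu] -> 7 lines: uyohx oycj kfz ncsb upjcw apu vaxwe
Hunk 4: at line 3 remove [ncsb,upjcw] add [xypqq,urzc] -> 7 lines: uyohx oycj kfz xypqq urzc apu vaxwe
Hunk 5: at line 3 remove [urzc] add [obi] -> 7 lines: uyohx oycj kfz xypqq obi apu vaxwe
Hunk 6: at line 1 remove [kfz,xypqq] add [uaz] -> 6 lines: uyohx oycj uaz obi apu vaxwe
Final line 6: vaxwe

Answer: vaxwe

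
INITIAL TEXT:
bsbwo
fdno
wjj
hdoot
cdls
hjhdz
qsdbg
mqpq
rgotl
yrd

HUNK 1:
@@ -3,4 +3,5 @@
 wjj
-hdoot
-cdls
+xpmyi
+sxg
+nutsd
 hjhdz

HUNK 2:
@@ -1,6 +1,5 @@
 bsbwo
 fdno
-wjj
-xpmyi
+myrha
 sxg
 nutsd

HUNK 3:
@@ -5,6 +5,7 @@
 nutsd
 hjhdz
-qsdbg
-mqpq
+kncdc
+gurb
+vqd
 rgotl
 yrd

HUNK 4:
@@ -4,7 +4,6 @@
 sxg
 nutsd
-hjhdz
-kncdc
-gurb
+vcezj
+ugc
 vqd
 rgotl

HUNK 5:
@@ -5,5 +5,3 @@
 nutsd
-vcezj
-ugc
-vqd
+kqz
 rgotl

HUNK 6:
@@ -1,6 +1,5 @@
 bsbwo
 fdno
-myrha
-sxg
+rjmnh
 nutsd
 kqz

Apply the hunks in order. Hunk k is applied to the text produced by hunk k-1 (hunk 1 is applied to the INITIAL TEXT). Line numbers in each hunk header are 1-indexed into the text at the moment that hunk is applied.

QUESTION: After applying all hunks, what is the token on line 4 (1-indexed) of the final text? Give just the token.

Hunk 1: at line 3 remove [hdoot,cdls] add [xpmyi,sxg,nutsd] -> 11 lines: bsbwo fdno wjj xpmyi sxg nutsd hjhdz qsdbg mqpq rgotl yrd
Hunk 2: at line 1 remove [wjj,xpmyi] add [myrha] -> 10 lines: bsbwo fdno myrha sxg nutsd hjhdz qsdbg mqpq rgotl yrd
Hunk 3: at line 5 remove [qsdbg,mqpq] add [kncdc,gurb,vqd] -> 11 lines: bsbwo fdno myrha sxg nutsd hjhdz kncdc gurb vqd rgotl yrd
Hunk 4: at line 4 remove [hjhdz,kncdc,gurb] add [vcezj,ugc] -> 10 lines: bsbwo fdno myrha sxg nutsd vcezj ugc vqd rgotl yrd
Hunk 5: at line 5 remove [vcezj,ugc,vqd] add [kqz] -> 8 lines: bsbwo fdno myrha sxg nutsd kqz rgotl yrd
Hunk 6: at line 1 remove [myrha,sxg] add [rjmnh] -> 7 lines: bsbwo fdno rjmnh nutsd kqz rgotl yrd
Final line 4: nutsd

Answer: nutsd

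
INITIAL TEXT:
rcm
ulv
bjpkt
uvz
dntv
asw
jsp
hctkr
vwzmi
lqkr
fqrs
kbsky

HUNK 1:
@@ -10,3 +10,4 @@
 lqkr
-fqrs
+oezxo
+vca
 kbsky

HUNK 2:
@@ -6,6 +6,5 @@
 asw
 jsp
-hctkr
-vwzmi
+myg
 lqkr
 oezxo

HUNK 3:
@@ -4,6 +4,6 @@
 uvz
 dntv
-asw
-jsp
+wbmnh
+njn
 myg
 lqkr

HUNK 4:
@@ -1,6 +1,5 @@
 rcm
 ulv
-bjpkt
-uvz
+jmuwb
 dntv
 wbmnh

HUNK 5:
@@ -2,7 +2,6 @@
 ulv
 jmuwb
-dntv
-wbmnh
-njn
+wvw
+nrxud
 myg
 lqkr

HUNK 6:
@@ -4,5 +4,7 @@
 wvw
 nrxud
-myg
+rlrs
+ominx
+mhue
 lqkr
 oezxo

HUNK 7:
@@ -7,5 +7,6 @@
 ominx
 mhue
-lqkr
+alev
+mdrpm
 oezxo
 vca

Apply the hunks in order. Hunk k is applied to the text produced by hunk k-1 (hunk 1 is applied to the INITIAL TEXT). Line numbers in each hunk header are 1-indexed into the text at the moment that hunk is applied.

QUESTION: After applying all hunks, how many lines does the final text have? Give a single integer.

Hunk 1: at line 10 remove [fqrs] add [oezxo,vca] -> 13 lines: rcm ulv bjpkt uvz dntv asw jsp hctkr vwzmi lqkr oezxo vca kbsky
Hunk 2: at line 6 remove [hctkr,vwzmi] add [myg] -> 12 lines: rcm ulv bjpkt uvz dntv asw jsp myg lqkr oezxo vca kbsky
Hunk 3: at line 4 remove [asw,jsp] add [wbmnh,njn] -> 12 lines: rcm ulv bjpkt uvz dntv wbmnh njn myg lqkr oezxo vca kbsky
Hunk 4: at line 1 remove [bjpkt,uvz] add [jmuwb] -> 11 lines: rcm ulv jmuwb dntv wbmnh njn myg lqkr oezxo vca kbsky
Hunk 5: at line 2 remove [dntv,wbmnh,njn] add [wvw,nrxud] -> 10 lines: rcm ulv jmuwb wvw nrxud myg lqkr oezxo vca kbsky
Hunk 6: at line 4 remove [myg] add [rlrs,ominx,mhue] -> 12 lines: rcm ulv jmuwb wvw nrxud rlrs ominx mhue lqkr oezxo vca kbsky
Hunk 7: at line 7 remove [lqkr] add [alev,mdrpm] -> 13 lines: rcm ulv jmuwb wvw nrxud rlrs ominx mhue alev mdrpm oezxo vca kbsky
Final line count: 13

Answer: 13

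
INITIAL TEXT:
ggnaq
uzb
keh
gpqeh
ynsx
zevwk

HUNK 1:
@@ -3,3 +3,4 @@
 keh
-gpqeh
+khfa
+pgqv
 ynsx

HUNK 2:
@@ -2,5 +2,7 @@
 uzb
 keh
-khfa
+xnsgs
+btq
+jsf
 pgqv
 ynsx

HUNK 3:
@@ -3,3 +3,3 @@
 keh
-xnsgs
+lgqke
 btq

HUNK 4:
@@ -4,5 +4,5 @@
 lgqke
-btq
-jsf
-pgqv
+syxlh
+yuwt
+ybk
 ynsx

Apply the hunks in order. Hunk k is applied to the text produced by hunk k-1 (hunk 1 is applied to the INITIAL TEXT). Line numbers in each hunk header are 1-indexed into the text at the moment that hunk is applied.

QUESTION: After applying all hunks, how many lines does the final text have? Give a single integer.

Hunk 1: at line 3 remove [gpqeh] add [khfa,pgqv] -> 7 lines: ggnaq uzb keh khfa pgqv ynsx zevwk
Hunk 2: at line 2 remove [khfa] add [xnsgs,btq,jsf] -> 9 lines: ggnaq uzb keh xnsgs btq jsf pgqv ynsx zevwk
Hunk 3: at line 3 remove [xnsgs] add [lgqke] -> 9 lines: ggnaq uzb keh lgqke btq jsf pgqv ynsx zevwk
Hunk 4: at line 4 remove [btq,jsf,pgqv] add [syxlh,yuwt,ybk] -> 9 lines: ggnaq uzb keh lgqke syxlh yuwt ybk ynsx zevwk
Final line count: 9

Answer: 9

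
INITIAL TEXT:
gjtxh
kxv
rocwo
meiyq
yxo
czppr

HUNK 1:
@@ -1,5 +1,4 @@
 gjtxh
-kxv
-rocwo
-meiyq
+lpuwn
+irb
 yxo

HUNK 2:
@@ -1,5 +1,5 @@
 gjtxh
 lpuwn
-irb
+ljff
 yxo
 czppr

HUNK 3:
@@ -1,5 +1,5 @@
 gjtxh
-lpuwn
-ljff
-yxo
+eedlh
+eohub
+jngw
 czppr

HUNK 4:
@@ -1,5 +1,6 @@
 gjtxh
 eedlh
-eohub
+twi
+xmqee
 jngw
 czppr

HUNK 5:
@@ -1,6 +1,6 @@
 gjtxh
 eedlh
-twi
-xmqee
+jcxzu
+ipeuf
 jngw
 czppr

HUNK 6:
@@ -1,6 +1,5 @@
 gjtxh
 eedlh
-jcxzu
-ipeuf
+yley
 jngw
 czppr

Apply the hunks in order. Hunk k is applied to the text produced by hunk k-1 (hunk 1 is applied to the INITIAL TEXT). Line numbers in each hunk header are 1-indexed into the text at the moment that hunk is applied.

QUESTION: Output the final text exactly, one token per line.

Answer: gjtxh
eedlh
yley
jngw
czppr

Derivation:
Hunk 1: at line 1 remove [kxv,rocwo,meiyq] add [lpuwn,irb] -> 5 lines: gjtxh lpuwn irb yxo czppr
Hunk 2: at line 1 remove [irb] add [ljff] -> 5 lines: gjtxh lpuwn ljff yxo czppr
Hunk 3: at line 1 remove [lpuwn,ljff,yxo] add [eedlh,eohub,jngw] -> 5 lines: gjtxh eedlh eohub jngw czppr
Hunk 4: at line 1 remove [eohub] add [twi,xmqee] -> 6 lines: gjtxh eedlh twi xmqee jngw czppr
Hunk 5: at line 1 remove [twi,xmqee] add [jcxzu,ipeuf] -> 6 lines: gjtxh eedlh jcxzu ipeuf jngw czppr
Hunk 6: at line 1 remove [jcxzu,ipeuf] add [yley] -> 5 lines: gjtxh eedlh yley jngw czppr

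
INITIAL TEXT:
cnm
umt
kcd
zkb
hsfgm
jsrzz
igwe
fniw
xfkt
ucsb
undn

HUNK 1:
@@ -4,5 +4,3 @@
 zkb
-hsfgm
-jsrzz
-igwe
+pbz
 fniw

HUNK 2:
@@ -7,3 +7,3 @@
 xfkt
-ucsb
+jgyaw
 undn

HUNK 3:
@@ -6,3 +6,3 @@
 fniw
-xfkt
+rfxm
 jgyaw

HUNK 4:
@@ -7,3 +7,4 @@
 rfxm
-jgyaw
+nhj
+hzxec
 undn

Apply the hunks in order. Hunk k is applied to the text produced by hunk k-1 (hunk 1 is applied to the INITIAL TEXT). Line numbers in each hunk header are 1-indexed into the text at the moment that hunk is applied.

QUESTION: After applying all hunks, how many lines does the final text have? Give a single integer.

Hunk 1: at line 4 remove [hsfgm,jsrzz,igwe] add [pbz] -> 9 lines: cnm umt kcd zkb pbz fniw xfkt ucsb undn
Hunk 2: at line 7 remove [ucsb] add [jgyaw] -> 9 lines: cnm umt kcd zkb pbz fniw xfkt jgyaw undn
Hunk 3: at line 6 remove [xfkt] add [rfxm] -> 9 lines: cnm umt kcd zkb pbz fniw rfxm jgyaw undn
Hunk 4: at line 7 remove [jgyaw] add [nhj,hzxec] -> 10 lines: cnm umt kcd zkb pbz fniw rfxm nhj hzxec undn
Final line count: 10

Answer: 10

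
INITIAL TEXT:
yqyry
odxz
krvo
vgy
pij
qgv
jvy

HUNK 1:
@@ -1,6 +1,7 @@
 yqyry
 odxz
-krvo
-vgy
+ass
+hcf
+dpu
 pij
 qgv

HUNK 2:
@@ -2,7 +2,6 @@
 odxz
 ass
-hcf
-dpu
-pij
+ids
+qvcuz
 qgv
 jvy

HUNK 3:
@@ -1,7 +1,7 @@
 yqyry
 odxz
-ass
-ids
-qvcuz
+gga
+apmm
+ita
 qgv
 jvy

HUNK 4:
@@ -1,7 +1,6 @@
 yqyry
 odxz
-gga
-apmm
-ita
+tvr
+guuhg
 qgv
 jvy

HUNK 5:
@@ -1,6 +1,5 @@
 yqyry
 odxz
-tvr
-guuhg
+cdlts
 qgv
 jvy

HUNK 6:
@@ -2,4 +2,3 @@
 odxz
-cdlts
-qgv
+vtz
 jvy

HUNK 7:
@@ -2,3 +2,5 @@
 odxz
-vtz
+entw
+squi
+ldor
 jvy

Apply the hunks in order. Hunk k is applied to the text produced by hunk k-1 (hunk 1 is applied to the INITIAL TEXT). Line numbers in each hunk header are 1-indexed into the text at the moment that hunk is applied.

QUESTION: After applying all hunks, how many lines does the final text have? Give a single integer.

Hunk 1: at line 1 remove [krvo,vgy] add [ass,hcf,dpu] -> 8 lines: yqyry odxz ass hcf dpu pij qgv jvy
Hunk 2: at line 2 remove [hcf,dpu,pij] add [ids,qvcuz] -> 7 lines: yqyry odxz ass ids qvcuz qgv jvy
Hunk 3: at line 1 remove [ass,ids,qvcuz] add [gga,apmm,ita] -> 7 lines: yqyry odxz gga apmm ita qgv jvy
Hunk 4: at line 1 remove [gga,apmm,ita] add [tvr,guuhg] -> 6 lines: yqyry odxz tvr guuhg qgv jvy
Hunk 5: at line 1 remove [tvr,guuhg] add [cdlts] -> 5 lines: yqyry odxz cdlts qgv jvy
Hunk 6: at line 2 remove [cdlts,qgv] add [vtz] -> 4 lines: yqyry odxz vtz jvy
Hunk 7: at line 2 remove [vtz] add [entw,squi,ldor] -> 6 lines: yqyry odxz entw squi ldor jvy
Final line count: 6

Answer: 6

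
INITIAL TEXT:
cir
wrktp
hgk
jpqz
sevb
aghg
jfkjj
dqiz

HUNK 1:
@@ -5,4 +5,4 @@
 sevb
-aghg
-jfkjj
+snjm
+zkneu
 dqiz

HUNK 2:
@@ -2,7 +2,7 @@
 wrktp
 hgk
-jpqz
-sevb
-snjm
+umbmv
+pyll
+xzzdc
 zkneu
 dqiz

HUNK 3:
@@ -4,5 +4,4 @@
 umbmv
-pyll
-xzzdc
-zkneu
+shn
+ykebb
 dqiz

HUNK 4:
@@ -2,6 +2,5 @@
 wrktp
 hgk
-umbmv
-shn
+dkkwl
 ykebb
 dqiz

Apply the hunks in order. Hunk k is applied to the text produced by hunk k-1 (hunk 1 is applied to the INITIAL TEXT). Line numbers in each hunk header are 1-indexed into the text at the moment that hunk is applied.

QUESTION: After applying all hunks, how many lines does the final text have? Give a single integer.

Answer: 6

Derivation:
Hunk 1: at line 5 remove [aghg,jfkjj] add [snjm,zkneu] -> 8 lines: cir wrktp hgk jpqz sevb snjm zkneu dqiz
Hunk 2: at line 2 remove [jpqz,sevb,snjm] add [umbmv,pyll,xzzdc] -> 8 lines: cir wrktp hgk umbmv pyll xzzdc zkneu dqiz
Hunk 3: at line 4 remove [pyll,xzzdc,zkneu] add [shn,ykebb] -> 7 lines: cir wrktp hgk umbmv shn ykebb dqiz
Hunk 4: at line 2 remove [umbmv,shn] add [dkkwl] -> 6 lines: cir wrktp hgk dkkwl ykebb dqiz
Final line count: 6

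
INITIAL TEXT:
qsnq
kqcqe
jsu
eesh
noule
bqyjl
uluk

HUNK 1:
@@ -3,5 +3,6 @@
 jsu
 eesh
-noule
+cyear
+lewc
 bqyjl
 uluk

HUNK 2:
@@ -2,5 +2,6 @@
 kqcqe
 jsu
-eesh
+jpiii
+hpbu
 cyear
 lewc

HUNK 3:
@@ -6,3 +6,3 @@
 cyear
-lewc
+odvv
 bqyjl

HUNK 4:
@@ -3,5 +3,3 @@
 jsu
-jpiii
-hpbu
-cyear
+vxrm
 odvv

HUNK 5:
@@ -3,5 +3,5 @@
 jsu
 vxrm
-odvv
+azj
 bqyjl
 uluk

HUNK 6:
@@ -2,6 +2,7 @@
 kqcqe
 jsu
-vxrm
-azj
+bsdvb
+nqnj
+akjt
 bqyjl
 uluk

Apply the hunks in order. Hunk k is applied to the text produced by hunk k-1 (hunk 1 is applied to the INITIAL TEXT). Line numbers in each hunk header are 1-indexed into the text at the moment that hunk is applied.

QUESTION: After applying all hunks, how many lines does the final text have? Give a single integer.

Answer: 8

Derivation:
Hunk 1: at line 3 remove [noule] add [cyear,lewc] -> 8 lines: qsnq kqcqe jsu eesh cyear lewc bqyjl uluk
Hunk 2: at line 2 remove [eesh] add [jpiii,hpbu] -> 9 lines: qsnq kqcqe jsu jpiii hpbu cyear lewc bqyjl uluk
Hunk 3: at line 6 remove [lewc] add [odvv] -> 9 lines: qsnq kqcqe jsu jpiii hpbu cyear odvv bqyjl uluk
Hunk 4: at line 3 remove [jpiii,hpbu,cyear] add [vxrm] -> 7 lines: qsnq kqcqe jsu vxrm odvv bqyjl uluk
Hunk 5: at line 3 remove [odvv] add [azj] -> 7 lines: qsnq kqcqe jsu vxrm azj bqyjl uluk
Hunk 6: at line 2 remove [vxrm,azj] add [bsdvb,nqnj,akjt] -> 8 lines: qsnq kqcqe jsu bsdvb nqnj akjt bqyjl uluk
Final line count: 8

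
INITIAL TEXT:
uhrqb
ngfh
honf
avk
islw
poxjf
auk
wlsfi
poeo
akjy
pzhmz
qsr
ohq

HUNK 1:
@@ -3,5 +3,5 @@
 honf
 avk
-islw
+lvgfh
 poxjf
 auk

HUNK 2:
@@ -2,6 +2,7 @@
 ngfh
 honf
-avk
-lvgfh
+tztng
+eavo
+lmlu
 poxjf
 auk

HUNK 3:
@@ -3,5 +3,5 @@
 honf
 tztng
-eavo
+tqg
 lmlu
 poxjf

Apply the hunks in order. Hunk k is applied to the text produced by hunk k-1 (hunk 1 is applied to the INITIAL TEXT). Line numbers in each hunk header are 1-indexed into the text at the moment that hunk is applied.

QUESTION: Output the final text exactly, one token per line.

Hunk 1: at line 3 remove [islw] add [lvgfh] -> 13 lines: uhrqb ngfh honf avk lvgfh poxjf auk wlsfi poeo akjy pzhmz qsr ohq
Hunk 2: at line 2 remove [avk,lvgfh] add [tztng,eavo,lmlu] -> 14 lines: uhrqb ngfh honf tztng eavo lmlu poxjf auk wlsfi poeo akjy pzhmz qsr ohq
Hunk 3: at line 3 remove [eavo] add [tqg] -> 14 lines: uhrqb ngfh honf tztng tqg lmlu poxjf auk wlsfi poeo akjy pzhmz qsr ohq

Answer: uhrqb
ngfh
honf
tztng
tqg
lmlu
poxjf
auk
wlsfi
poeo
akjy
pzhmz
qsr
ohq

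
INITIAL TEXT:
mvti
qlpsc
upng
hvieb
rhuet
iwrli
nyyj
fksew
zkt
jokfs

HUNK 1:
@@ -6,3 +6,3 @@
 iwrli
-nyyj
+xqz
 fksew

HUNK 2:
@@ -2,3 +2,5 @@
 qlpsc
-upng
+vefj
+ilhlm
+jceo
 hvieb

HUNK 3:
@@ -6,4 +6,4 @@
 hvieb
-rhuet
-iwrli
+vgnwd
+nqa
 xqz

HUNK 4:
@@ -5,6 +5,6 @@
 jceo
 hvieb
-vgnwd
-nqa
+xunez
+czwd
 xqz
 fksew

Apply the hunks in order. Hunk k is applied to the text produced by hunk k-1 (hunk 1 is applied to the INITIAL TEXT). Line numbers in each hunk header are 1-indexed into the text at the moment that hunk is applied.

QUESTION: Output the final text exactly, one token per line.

Answer: mvti
qlpsc
vefj
ilhlm
jceo
hvieb
xunez
czwd
xqz
fksew
zkt
jokfs

Derivation:
Hunk 1: at line 6 remove [nyyj] add [xqz] -> 10 lines: mvti qlpsc upng hvieb rhuet iwrli xqz fksew zkt jokfs
Hunk 2: at line 2 remove [upng] add [vefj,ilhlm,jceo] -> 12 lines: mvti qlpsc vefj ilhlm jceo hvieb rhuet iwrli xqz fksew zkt jokfs
Hunk 3: at line 6 remove [rhuet,iwrli] add [vgnwd,nqa] -> 12 lines: mvti qlpsc vefj ilhlm jceo hvieb vgnwd nqa xqz fksew zkt jokfs
Hunk 4: at line 5 remove [vgnwd,nqa] add [xunez,czwd] -> 12 lines: mvti qlpsc vefj ilhlm jceo hvieb xunez czwd xqz fksew zkt jokfs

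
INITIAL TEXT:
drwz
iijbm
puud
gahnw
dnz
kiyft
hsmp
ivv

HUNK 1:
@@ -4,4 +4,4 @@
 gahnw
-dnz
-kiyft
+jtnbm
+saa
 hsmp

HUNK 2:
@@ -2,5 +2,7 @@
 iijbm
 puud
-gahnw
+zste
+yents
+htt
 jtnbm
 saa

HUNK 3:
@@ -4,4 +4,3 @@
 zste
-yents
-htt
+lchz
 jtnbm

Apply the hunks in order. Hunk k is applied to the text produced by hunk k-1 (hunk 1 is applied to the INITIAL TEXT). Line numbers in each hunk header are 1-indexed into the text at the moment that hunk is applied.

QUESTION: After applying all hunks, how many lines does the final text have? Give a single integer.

Hunk 1: at line 4 remove [dnz,kiyft] add [jtnbm,saa] -> 8 lines: drwz iijbm puud gahnw jtnbm saa hsmp ivv
Hunk 2: at line 2 remove [gahnw] add [zste,yents,htt] -> 10 lines: drwz iijbm puud zste yents htt jtnbm saa hsmp ivv
Hunk 3: at line 4 remove [yents,htt] add [lchz] -> 9 lines: drwz iijbm puud zste lchz jtnbm saa hsmp ivv
Final line count: 9

Answer: 9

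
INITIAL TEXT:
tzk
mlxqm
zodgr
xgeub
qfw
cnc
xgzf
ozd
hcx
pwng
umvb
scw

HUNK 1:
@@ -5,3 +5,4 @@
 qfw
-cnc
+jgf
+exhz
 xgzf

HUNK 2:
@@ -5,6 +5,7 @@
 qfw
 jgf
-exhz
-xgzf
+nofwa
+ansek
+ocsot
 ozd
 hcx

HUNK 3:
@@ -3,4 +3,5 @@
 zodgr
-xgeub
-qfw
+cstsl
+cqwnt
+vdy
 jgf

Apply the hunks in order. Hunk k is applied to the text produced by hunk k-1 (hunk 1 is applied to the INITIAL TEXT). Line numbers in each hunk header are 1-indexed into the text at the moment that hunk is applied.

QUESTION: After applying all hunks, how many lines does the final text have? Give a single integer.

Hunk 1: at line 5 remove [cnc] add [jgf,exhz] -> 13 lines: tzk mlxqm zodgr xgeub qfw jgf exhz xgzf ozd hcx pwng umvb scw
Hunk 2: at line 5 remove [exhz,xgzf] add [nofwa,ansek,ocsot] -> 14 lines: tzk mlxqm zodgr xgeub qfw jgf nofwa ansek ocsot ozd hcx pwng umvb scw
Hunk 3: at line 3 remove [xgeub,qfw] add [cstsl,cqwnt,vdy] -> 15 lines: tzk mlxqm zodgr cstsl cqwnt vdy jgf nofwa ansek ocsot ozd hcx pwng umvb scw
Final line count: 15

Answer: 15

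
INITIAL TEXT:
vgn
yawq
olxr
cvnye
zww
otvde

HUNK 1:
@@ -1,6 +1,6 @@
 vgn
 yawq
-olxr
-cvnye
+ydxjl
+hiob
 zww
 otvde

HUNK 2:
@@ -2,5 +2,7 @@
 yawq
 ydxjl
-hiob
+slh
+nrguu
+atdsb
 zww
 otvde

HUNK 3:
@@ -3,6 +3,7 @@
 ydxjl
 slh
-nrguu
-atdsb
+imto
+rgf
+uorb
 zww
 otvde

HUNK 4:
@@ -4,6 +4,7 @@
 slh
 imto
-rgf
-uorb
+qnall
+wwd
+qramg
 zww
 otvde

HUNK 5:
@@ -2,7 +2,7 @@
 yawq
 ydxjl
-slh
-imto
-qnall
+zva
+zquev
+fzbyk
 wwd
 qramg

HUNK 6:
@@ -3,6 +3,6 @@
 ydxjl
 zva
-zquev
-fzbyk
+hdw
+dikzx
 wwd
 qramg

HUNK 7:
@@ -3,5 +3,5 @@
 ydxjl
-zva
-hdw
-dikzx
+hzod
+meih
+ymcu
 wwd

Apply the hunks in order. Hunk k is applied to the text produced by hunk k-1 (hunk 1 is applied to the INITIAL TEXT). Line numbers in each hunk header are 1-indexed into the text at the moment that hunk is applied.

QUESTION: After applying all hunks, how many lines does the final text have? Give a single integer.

Hunk 1: at line 1 remove [olxr,cvnye] add [ydxjl,hiob] -> 6 lines: vgn yawq ydxjl hiob zww otvde
Hunk 2: at line 2 remove [hiob] add [slh,nrguu,atdsb] -> 8 lines: vgn yawq ydxjl slh nrguu atdsb zww otvde
Hunk 3: at line 3 remove [nrguu,atdsb] add [imto,rgf,uorb] -> 9 lines: vgn yawq ydxjl slh imto rgf uorb zww otvde
Hunk 4: at line 4 remove [rgf,uorb] add [qnall,wwd,qramg] -> 10 lines: vgn yawq ydxjl slh imto qnall wwd qramg zww otvde
Hunk 5: at line 2 remove [slh,imto,qnall] add [zva,zquev,fzbyk] -> 10 lines: vgn yawq ydxjl zva zquev fzbyk wwd qramg zww otvde
Hunk 6: at line 3 remove [zquev,fzbyk] add [hdw,dikzx] -> 10 lines: vgn yawq ydxjl zva hdw dikzx wwd qramg zww otvde
Hunk 7: at line 3 remove [zva,hdw,dikzx] add [hzod,meih,ymcu] -> 10 lines: vgn yawq ydxjl hzod meih ymcu wwd qramg zww otvde
Final line count: 10

Answer: 10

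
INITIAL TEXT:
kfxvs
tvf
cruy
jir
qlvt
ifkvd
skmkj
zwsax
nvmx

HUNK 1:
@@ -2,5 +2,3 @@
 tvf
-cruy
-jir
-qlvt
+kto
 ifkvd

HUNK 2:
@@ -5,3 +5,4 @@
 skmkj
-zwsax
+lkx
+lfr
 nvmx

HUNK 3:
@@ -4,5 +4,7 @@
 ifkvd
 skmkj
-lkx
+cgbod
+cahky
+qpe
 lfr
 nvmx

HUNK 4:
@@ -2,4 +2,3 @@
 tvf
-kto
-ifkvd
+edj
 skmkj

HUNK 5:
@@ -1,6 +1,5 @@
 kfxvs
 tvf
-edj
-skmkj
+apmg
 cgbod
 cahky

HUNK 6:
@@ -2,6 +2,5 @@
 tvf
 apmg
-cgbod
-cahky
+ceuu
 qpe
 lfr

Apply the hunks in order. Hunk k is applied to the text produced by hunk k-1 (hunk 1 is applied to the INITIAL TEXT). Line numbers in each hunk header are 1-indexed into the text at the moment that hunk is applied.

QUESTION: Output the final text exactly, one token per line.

Hunk 1: at line 2 remove [cruy,jir,qlvt] add [kto] -> 7 lines: kfxvs tvf kto ifkvd skmkj zwsax nvmx
Hunk 2: at line 5 remove [zwsax] add [lkx,lfr] -> 8 lines: kfxvs tvf kto ifkvd skmkj lkx lfr nvmx
Hunk 3: at line 4 remove [lkx] add [cgbod,cahky,qpe] -> 10 lines: kfxvs tvf kto ifkvd skmkj cgbod cahky qpe lfr nvmx
Hunk 4: at line 2 remove [kto,ifkvd] add [edj] -> 9 lines: kfxvs tvf edj skmkj cgbod cahky qpe lfr nvmx
Hunk 5: at line 1 remove [edj,skmkj] add [apmg] -> 8 lines: kfxvs tvf apmg cgbod cahky qpe lfr nvmx
Hunk 6: at line 2 remove [cgbod,cahky] add [ceuu] -> 7 lines: kfxvs tvf apmg ceuu qpe lfr nvmx

Answer: kfxvs
tvf
apmg
ceuu
qpe
lfr
nvmx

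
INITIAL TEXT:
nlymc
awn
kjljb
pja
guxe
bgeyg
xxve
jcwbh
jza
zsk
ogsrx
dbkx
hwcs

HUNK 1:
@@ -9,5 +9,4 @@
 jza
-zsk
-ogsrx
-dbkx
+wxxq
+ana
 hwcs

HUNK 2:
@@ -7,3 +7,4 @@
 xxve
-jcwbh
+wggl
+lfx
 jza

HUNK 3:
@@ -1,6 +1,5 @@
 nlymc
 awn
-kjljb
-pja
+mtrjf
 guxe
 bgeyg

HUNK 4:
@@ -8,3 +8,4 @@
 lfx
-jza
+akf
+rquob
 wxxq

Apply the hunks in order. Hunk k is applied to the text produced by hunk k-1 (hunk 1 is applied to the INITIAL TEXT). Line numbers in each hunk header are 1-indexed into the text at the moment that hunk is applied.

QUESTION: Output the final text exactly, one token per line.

Answer: nlymc
awn
mtrjf
guxe
bgeyg
xxve
wggl
lfx
akf
rquob
wxxq
ana
hwcs

Derivation:
Hunk 1: at line 9 remove [zsk,ogsrx,dbkx] add [wxxq,ana] -> 12 lines: nlymc awn kjljb pja guxe bgeyg xxve jcwbh jza wxxq ana hwcs
Hunk 2: at line 7 remove [jcwbh] add [wggl,lfx] -> 13 lines: nlymc awn kjljb pja guxe bgeyg xxve wggl lfx jza wxxq ana hwcs
Hunk 3: at line 1 remove [kjljb,pja] add [mtrjf] -> 12 lines: nlymc awn mtrjf guxe bgeyg xxve wggl lfx jza wxxq ana hwcs
Hunk 4: at line 8 remove [jza] add [akf,rquob] -> 13 lines: nlymc awn mtrjf guxe bgeyg xxve wggl lfx akf rquob wxxq ana hwcs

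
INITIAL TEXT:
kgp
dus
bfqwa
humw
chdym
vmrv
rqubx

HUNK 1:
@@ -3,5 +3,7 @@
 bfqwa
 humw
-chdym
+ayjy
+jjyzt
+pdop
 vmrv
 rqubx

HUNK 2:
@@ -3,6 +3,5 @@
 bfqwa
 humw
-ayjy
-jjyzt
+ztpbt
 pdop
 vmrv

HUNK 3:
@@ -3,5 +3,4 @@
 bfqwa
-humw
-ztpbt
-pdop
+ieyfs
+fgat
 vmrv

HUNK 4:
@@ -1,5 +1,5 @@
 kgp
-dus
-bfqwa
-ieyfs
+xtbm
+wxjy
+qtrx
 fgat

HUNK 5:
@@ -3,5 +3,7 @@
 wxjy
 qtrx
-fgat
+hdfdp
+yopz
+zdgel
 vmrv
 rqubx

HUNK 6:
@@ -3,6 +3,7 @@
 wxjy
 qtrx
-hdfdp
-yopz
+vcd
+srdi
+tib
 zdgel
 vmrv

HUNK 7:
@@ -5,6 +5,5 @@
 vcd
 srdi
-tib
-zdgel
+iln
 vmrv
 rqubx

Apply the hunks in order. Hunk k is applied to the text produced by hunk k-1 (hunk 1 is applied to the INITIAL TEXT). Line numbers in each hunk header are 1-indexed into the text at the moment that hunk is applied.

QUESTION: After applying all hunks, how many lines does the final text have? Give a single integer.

Hunk 1: at line 3 remove [chdym] add [ayjy,jjyzt,pdop] -> 9 lines: kgp dus bfqwa humw ayjy jjyzt pdop vmrv rqubx
Hunk 2: at line 3 remove [ayjy,jjyzt] add [ztpbt] -> 8 lines: kgp dus bfqwa humw ztpbt pdop vmrv rqubx
Hunk 3: at line 3 remove [humw,ztpbt,pdop] add [ieyfs,fgat] -> 7 lines: kgp dus bfqwa ieyfs fgat vmrv rqubx
Hunk 4: at line 1 remove [dus,bfqwa,ieyfs] add [xtbm,wxjy,qtrx] -> 7 lines: kgp xtbm wxjy qtrx fgat vmrv rqubx
Hunk 5: at line 3 remove [fgat] add [hdfdp,yopz,zdgel] -> 9 lines: kgp xtbm wxjy qtrx hdfdp yopz zdgel vmrv rqubx
Hunk 6: at line 3 remove [hdfdp,yopz] add [vcd,srdi,tib] -> 10 lines: kgp xtbm wxjy qtrx vcd srdi tib zdgel vmrv rqubx
Hunk 7: at line 5 remove [tib,zdgel] add [iln] -> 9 lines: kgp xtbm wxjy qtrx vcd srdi iln vmrv rqubx
Final line count: 9

Answer: 9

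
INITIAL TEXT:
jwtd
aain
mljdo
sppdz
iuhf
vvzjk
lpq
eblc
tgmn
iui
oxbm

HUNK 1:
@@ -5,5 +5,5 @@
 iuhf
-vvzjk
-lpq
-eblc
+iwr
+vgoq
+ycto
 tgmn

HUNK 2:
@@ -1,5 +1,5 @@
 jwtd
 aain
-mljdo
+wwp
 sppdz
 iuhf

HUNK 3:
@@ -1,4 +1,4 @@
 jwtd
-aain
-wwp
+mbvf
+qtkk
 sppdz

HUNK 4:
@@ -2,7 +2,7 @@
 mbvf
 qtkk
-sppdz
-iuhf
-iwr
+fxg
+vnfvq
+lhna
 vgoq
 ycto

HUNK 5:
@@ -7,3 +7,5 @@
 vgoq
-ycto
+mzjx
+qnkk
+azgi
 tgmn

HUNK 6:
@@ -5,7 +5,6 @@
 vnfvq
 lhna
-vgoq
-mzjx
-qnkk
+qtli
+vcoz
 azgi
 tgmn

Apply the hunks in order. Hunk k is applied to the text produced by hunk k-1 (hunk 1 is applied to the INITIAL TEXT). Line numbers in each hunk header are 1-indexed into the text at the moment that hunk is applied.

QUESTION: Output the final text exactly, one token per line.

Hunk 1: at line 5 remove [vvzjk,lpq,eblc] add [iwr,vgoq,ycto] -> 11 lines: jwtd aain mljdo sppdz iuhf iwr vgoq ycto tgmn iui oxbm
Hunk 2: at line 1 remove [mljdo] add [wwp] -> 11 lines: jwtd aain wwp sppdz iuhf iwr vgoq ycto tgmn iui oxbm
Hunk 3: at line 1 remove [aain,wwp] add [mbvf,qtkk] -> 11 lines: jwtd mbvf qtkk sppdz iuhf iwr vgoq ycto tgmn iui oxbm
Hunk 4: at line 2 remove [sppdz,iuhf,iwr] add [fxg,vnfvq,lhna] -> 11 lines: jwtd mbvf qtkk fxg vnfvq lhna vgoq ycto tgmn iui oxbm
Hunk 5: at line 7 remove [ycto] add [mzjx,qnkk,azgi] -> 13 lines: jwtd mbvf qtkk fxg vnfvq lhna vgoq mzjx qnkk azgi tgmn iui oxbm
Hunk 6: at line 5 remove [vgoq,mzjx,qnkk] add [qtli,vcoz] -> 12 lines: jwtd mbvf qtkk fxg vnfvq lhna qtli vcoz azgi tgmn iui oxbm

Answer: jwtd
mbvf
qtkk
fxg
vnfvq
lhna
qtli
vcoz
azgi
tgmn
iui
oxbm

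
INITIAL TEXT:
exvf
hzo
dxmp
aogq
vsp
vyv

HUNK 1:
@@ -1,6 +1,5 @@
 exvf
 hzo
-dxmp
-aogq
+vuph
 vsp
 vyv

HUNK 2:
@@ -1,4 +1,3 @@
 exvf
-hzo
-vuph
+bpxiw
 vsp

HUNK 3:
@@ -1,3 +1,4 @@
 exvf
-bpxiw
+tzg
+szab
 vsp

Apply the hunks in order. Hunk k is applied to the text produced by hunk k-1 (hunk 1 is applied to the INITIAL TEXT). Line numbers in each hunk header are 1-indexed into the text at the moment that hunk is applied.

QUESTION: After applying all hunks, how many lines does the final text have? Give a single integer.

Answer: 5

Derivation:
Hunk 1: at line 1 remove [dxmp,aogq] add [vuph] -> 5 lines: exvf hzo vuph vsp vyv
Hunk 2: at line 1 remove [hzo,vuph] add [bpxiw] -> 4 lines: exvf bpxiw vsp vyv
Hunk 3: at line 1 remove [bpxiw] add [tzg,szab] -> 5 lines: exvf tzg szab vsp vyv
Final line count: 5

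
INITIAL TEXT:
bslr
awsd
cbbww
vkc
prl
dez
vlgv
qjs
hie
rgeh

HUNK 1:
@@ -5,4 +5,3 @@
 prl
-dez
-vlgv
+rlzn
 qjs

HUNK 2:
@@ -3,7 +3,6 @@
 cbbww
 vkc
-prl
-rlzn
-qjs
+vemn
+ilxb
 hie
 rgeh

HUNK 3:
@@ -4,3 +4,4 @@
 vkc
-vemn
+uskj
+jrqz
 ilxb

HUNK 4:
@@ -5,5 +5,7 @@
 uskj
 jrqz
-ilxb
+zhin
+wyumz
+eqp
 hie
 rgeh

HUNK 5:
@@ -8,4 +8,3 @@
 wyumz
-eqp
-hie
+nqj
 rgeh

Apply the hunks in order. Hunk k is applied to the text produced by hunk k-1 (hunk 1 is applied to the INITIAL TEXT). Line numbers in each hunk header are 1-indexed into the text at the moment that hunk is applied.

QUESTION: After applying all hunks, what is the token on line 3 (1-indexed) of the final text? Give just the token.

Hunk 1: at line 5 remove [dez,vlgv] add [rlzn] -> 9 lines: bslr awsd cbbww vkc prl rlzn qjs hie rgeh
Hunk 2: at line 3 remove [prl,rlzn,qjs] add [vemn,ilxb] -> 8 lines: bslr awsd cbbww vkc vemn ilxb hie rgeh
Hunk 3: at line 4 remove [vemn] add [uskj,jrqz] -> 9 lines: bslr awsd cbbww vkc uskj jrqz ilxb hie rgeh
Hunk 4: at line 5 remove [ilxb] add [zhin,wyumz,eqp] -> 11 lines: bslr awsd cbbww vkc uskj jrqz zhin wyumz eqp hie rgeh
Hunk 5: at line 8 remove [eqp,hie] add [nqj] -> 10 lines: bslr awsd cbbww vkc uskj jrqz zhin wyumz nqj rgeh
Final line 3: cbbww

Answer: cbbww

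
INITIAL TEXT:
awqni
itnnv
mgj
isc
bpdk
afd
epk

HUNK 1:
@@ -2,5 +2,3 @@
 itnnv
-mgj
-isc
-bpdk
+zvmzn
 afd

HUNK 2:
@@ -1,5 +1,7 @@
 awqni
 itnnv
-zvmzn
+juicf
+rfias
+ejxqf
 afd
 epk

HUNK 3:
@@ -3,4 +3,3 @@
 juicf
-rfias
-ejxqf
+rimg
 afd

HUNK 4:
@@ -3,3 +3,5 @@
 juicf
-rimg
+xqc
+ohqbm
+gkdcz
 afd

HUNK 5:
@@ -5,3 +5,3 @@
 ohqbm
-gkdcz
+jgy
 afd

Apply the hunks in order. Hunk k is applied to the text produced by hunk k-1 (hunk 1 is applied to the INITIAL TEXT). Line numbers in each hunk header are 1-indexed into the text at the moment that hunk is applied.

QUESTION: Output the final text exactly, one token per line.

Answer: awqni
itnnv
juicf
xqc
ohqbm
jgy
afd
epk

Derivation:
Hunk 1: at line 2 remove [mgj,isc,bpdk] add [zvmzn] -> 5 lines: awqni itnnv zvmzn afd epk
Hunk 2: at line 1 remove [zvmzn] add [juicf,rfias,ejxqf] -> 7 lines: awqni itnnv juicf rfias ejxqf afd epk
Hunk 3: at line 3 remove [rfias,ejxqf] add [rimg] -> 6 lines: awqni itnnv juicf rimg afd epk
Hunk 4: at line 3 remove [rimg] add [xqc,ohqbm,gkdcz] -> 8 lines: awqni itnnv juicf xqc ohqbm gkdcz afd epk
Hunk 5: at line 5 remove [gkdcz] add [jgy] -> 8 lines: awqni itnnv juicf xqc ohqbm jgy afd epk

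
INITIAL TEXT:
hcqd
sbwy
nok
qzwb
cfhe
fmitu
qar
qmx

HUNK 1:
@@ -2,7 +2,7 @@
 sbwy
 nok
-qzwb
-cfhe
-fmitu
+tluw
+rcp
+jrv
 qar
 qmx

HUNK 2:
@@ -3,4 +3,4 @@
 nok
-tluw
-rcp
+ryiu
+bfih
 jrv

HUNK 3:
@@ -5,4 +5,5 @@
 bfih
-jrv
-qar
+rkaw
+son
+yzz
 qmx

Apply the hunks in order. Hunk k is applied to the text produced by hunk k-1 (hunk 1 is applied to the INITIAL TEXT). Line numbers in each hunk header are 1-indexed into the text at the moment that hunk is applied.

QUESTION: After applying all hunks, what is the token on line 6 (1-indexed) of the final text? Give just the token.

Hunk 1: at line 2 remove [qzwb,cfhe,fmitu] add [tluw,rcp,jrv] -> 8 lines: hcqd sbwy nok tluw rcp jrv qar qmx
Hunk 2: at line 3 remove [tluw,rcp] add [ryiu,bfih] -> 8 lines: hcqd sbwy nok ryiu bfih jrv qar qmx
Hunk 3: at line 5 remove [jrv,qar] add [rkaw,son,yzz] -> 9 lines: hcqd sbwy nok ryiu bfih rkaw son yzz qmx
Final line 6: rkaw

Answer: rkaw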